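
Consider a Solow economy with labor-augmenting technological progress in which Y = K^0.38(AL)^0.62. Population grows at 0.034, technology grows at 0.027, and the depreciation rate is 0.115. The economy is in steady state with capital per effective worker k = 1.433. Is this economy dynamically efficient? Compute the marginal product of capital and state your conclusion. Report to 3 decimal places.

The effective depreciation rate is n + g + δ = 0.034 + 0.027 + 0.115 = 0.176.
MPK = 0.38·k^(0.38−1) = 0.38·1.433^(-0.62) ≈ 0.3040.
MPK > 0.176, so the economy is dynamically efficient (under-saving).

dynamically efficient; MPK ≈ 0.304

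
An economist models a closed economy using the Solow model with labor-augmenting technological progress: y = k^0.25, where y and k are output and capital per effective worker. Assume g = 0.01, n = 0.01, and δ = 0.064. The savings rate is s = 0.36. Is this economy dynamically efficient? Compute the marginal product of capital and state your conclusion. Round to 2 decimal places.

n + g + δ = 0.01 + 0.01 + 0.064 = 0.084.
Steady-state k*: s·k^0.25 = 0.084·k gives k* = (0.36/0.084)^(1/0.75) ≈ 6.9614.
MPK = 0.25·6.9614^(-0.75) ≈ 0.0583.
MPK < n+g+δ = 0.084, so the economy is dynamically inefficient (over-saving).

dynamically inefficient; MPK ≈ 0.06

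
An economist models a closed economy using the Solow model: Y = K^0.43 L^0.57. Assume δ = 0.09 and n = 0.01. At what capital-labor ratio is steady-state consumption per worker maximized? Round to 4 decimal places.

k_gold ≈ 12.9225

n + δ = 0.01 + 0.09 = 0.1.
Golden rule sets MPK = n+δ: 0.43·k^(0.43−1) = 0.1, so k_gold = (0.43/0.1)^(1/0.57) ≈ 12.9225.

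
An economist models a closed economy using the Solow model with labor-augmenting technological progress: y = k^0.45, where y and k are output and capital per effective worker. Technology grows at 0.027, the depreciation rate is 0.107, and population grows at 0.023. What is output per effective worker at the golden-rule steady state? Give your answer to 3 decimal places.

n + g + δ = 0.023 + 0.027 + 0.107 = 0.157.
Setting f'(k) = n+g+δ gives 0.45·k^(0.45−1) = 0.157, hence k_gold = (0.45/0.157)^(1/0.55) ≈ 6.7839.
Output: y_gold = k_gold^0.45 = 6.7839^0.45 ≈ 2.3668.

y_gold ≈ 2.367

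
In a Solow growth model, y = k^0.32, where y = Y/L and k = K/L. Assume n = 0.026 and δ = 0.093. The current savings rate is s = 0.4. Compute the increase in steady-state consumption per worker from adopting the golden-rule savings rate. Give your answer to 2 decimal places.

The effective depreciation rate is n + δ = 0.026 + 0.093 = 0.119.
Current steady state (s = 0.4): k* = (0.4/0.119)^(1/0.68) ≈ 5.9468, y* = 5.9468^0.32 ≈ 1.7692, c* = (1−0.4)·1.7692 ≈ 1.0615.
Golden rule sets MPK = n+δ: 0.32·k^(0.32−1) = 0.119, so k_gold = (0.32/0.119)^(1/0.68) ≈ 4.2832.
y_gold = 4.2832^0.32 ≈ 1.5928, c_gold = y_gold − 0.119·k_gold ≈ 1.0831.
Gain: Δc = 1.0831 − 1.0615 ≈ 0.0216.

Δc ≈ 0.02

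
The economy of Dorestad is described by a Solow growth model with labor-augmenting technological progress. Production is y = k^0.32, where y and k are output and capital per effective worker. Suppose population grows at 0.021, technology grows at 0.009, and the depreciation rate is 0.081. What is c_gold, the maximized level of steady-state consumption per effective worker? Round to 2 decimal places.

c_gold ≈ 1.12

Capital per effective worker breaks even when investment replaces (n + g + δ)·k; here n + g + δ = 0.111.
At the golden rule the marginal product of capital equals n+g+δ: 0.32·k^(0.32−1) = 0.111. Solving, k_gold = (0.32/0.111)^(1/0.68) ≈ 4.7448.
y_gold = 4.7448^0.32 ≈ 1.6458.
c_gold = y_gold − (n+g+δ)·k_gold = 1.6458 − 0.111·4.7448 ≈ 1.1192.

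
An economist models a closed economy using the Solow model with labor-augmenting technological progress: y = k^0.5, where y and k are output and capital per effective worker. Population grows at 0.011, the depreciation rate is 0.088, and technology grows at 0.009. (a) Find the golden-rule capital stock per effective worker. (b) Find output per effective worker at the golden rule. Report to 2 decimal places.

n + g + δ = 0.011 + 0.009 + 0.088 = 0.108.
Setting f'(k) = n+g+δ gives 0.5·k^(0.5−1) = 0.108, hence k_gold = (0.5/0.108)^(1/0.5) ≈ 21.4335.
y_gold = 21.4335^0.5 ≈ 4.6296.

(a) k_gold ≈ 21.43; (b) y_gold ≈ 4.63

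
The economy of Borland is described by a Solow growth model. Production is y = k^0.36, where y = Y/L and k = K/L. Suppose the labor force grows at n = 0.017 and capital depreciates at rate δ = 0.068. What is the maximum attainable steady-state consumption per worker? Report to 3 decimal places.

c_gold ≈ 1.441

Break-even investment rate: n + δ = 0.017 + 0.068 = 0.085.
Maximizing c = f(k) − (n+δ)·k gives f'(k) = n+δ, i.e. 0.36·k^(0.36−1) = 0.085, so k_gold = (0.36/0.085)^(1/0.64) ≈ 9.5391.
y_gold = 9.5391^0.36 ≈ 2.2523.
c_gold = y_gold − (n+δ)·k_gold = 2.2523 − 0.085·9.5391 ≈ 1.4415.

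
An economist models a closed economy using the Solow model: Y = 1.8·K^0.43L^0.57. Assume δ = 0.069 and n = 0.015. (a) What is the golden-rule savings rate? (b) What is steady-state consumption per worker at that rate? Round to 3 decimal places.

Capital per worker breaks even when investment replaces (n + δ)·k; here n + δ = 0.084.
For Cobb-Douglas, s_gold equals capital's share: s_gold = 0.43.
At the golden rule the marginal product of capital equals n+δ: 0.43·1.8·k^(0.43−1) = 0.084. Solving, k_gold = (0.43·1.8/0.084)^(1/0.57) ≈ 49.2083.
y_gold = 1.8·49.2083^0.43 ≈ 9.6128; c_gold = (1−0.43)·y_gold ≈ 5.4793.

(a) s_gold = 0.430; (b) c_gold ≈ 5.479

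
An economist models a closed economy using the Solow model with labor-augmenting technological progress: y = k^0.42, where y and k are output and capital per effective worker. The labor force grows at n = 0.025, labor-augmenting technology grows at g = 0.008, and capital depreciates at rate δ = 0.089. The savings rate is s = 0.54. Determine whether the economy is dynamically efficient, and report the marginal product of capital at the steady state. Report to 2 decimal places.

dynamically inefficient; MPK ≈ 0.09

The effective depreciation rate is n + g + δ = 0.025 + 0.008 + 0.089 = 0.122.
Steady-state k*: s·k^0.42 = 0.122·k gives k* = (0.54/0.122)^(1/0.58) ≈ 12.9973.
MPK = 0.42·12.9973^(-0.58) ≈ 0.0949.
MPK < n+g+δ = 0.122, so the economy is dynamically inefficient (over-saving).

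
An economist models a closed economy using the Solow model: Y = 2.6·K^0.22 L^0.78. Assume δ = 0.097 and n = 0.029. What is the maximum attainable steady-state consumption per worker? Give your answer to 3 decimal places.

c_gold ≈ 3.107

Break-even investment rate: n + δ = 0.029 + 0.097 = 0.126.
At the golden rule the marginal product of capital equals n+δ: 0.22·2.6·k^(0.22−1) = 0.126. Solving, k_gold = (0.22·2.6/0.126)^(1/0.78) ≈ 6.9557.
y_gold = 2.6·6.9557^0.22 ≈ 3.9837.
c_gold = y_gold − (n+δ)·k_gold = 3.9837 − 0.126·6.9557 ≈ 3.1073.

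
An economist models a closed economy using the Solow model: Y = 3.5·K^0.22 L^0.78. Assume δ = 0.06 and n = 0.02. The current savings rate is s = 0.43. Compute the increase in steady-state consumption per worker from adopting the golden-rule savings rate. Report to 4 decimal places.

n + δ = 0.02 + 0.06 = 0.08.
Current steady state (s = 0.43): k* = (0.43·3.5/0.08)^(1/0.78) ≈ 43.0433, y* = 3.5·43.0433^0.22 ≈ 8.0081, c* = (1−0.43)·8.0081 ≈ 4.5646.
Golden rule sets MPK = n+δ: 0.22·3.5·k^(0.22−1) = 0.08, so k_gold = (0.22·3.5/0.08)^(1/0.78) ≈ 18.2293.
y_gold = 3.5·18.2293^0.22 ≈ 6.6288, c_gold = y_gold − 0.08·k_gold ≈ 5.1705.
Gain: Δc = 5.1705 − 4.5646 ≈ 0.6059.

Δc ≈ 0.6059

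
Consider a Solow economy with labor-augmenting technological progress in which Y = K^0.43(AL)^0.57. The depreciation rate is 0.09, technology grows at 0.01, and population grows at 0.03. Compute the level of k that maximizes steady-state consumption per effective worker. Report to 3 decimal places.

k_gold ≈ 8.155

Capital per effective worker breaks even when investment replaces (n + g + δ)·k; here n + g + δ = 0.13.
Setting f'(k) = n+g+δ gives 0.43·k^(0.43−1) = 0.13, hence k_gold = (0.43/0.13)^(1/0.57) ≈ 8.1554.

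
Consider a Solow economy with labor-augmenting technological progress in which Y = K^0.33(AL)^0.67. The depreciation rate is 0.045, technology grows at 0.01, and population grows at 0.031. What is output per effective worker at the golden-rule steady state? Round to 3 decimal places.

Break-even investment rate: n + g + δ = 0.031 + 0.01 + 0.045 = 0.086.
At the golden rule the marginal product of capital equals n+g+δ: 0.33·k^(0.33−1) = 0.086. Solving, k_gold = (0.33/0.086)^(1/0.67) ≈ 7.4416.
Output: y_gold = k_gold^0.33 = 7.4416^0.33 ≈ 1.9393.

y_gold ≈ 1.939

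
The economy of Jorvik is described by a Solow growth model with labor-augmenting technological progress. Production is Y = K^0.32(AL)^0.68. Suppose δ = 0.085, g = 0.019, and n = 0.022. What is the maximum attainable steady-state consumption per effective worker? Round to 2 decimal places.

c_gold ≈ 1.05

The effective depreciation rate is n + g + δ = 0.022 + 0.019 + 0.085 = 0.126.
At the golden rule the marginal product of capital equals n+g+δ: 0.32·k^(0.32−1) = 0.126. Solving, k_gold = (0.32/0.126)^(1/0.68) ≈ 3.9379.
y_gold = 3.9379^0.32 ≈ 1.5505.
c_gold = y_gold − (n+g+δ)·k_gold = 1.5505 − 0.126·3.9379 ≈ 1.0544.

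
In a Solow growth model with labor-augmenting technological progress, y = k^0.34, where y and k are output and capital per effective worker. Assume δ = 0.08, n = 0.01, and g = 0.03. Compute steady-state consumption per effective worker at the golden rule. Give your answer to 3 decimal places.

c_gold ≈ 1.129

Break-even investment rate: n + g + δ = 0.01 + 0.03 + 0.08 = 0.12.
At the golden rule the marginal product of capital equals n+g+δ: 0.34·k^(0.34−1) = 0.12. Solving, k_gold = (0.34/0.12)^(1/0.66) ≈ 4.8451.
y_gold = 4.8451^0.34 ≈ 1.7100.
c_gold = y_gold − (n+g+δ)·k_gold = 1.7100 − 0.12·4.8451 ≈ 1.1286.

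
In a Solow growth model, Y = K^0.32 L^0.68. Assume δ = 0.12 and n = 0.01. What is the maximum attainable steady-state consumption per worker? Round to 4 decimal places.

Break-even investment rate: n + δ = 0.01 + 0.12 = 0.13.
Setting f'(k) = n+δ gives 0.32·k^(0.32−1) = 0.13, hence k_gold = (0.32/0.13)^(1/0.68) ≈ 3.7610.
y_gold = 3.7610^0.32 ≈ 1.5279.
c_gold = y_gold − (n+δ)·k_gold = 1.5279 − 0.13·3.7610 ≈ 1.0390.

c_gold ≈ 1.0390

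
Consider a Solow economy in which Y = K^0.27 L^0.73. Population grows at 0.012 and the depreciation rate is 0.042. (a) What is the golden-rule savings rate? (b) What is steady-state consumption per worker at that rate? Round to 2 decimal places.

The effective depreciation rate is n + δ = 0.012 + 0.042 = 0.054.
For Cobb-Douglas, s_gold equals capital's share: s_gold = 0.27.
At the golden rule the marginal product of capital equals n+δ: 0.27·k^(0.27−1) = 0.054. Solving, k_gold = (0.27/0.054)^(1/0.73) ≈ 9.0676.
y_gold = 9.0676^0.27 ≈ 1.8135; c_gold = (1−0.27)·y_gold ≈ 1.3239.

(a) s_gold = 0.27; (b) c_gold ≈ 1.32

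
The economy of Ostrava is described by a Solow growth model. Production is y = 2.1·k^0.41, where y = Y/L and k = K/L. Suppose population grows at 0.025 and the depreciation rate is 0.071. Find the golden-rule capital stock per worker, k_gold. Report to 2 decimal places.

k_gold ≈ 41.19

n + δ = 0.025 + 0.071 = 0.096.
At the golden rule the marginal product of capital equals n+δ: 0.41·2.1·k^(0.41−1) = 0.096. Solving, k_gold = (0.41·2.1/0.096)^(1/0.59) ≈ 41.1908.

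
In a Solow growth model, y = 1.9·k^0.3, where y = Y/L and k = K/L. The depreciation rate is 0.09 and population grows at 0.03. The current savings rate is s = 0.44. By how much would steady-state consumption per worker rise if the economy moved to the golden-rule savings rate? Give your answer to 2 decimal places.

The effective depreciation rate is n + δ = 0.03 + 0.09 = 0.12.
Current steady state (s = 0.44): k* = (0.44·1.9/0.12)^(1/0.7) ≈ 16.0074, y* = 1.9·16.0074^0.3 ≈ 4.3657, c* = (1−0.44)·4.3657 ≈ 2.4448.
Golden rule sets MPK = n+δ: 0.3·1.9·k^(0.3−1) = 0.12, so k_gold = (0.3·1.9/0.12)^(1/0.7) ≈ 9.2620.
y_gold = 1.9·9.2620^0.3 ≈ 3.7048, c_gold = y_gold − 0.12·k_gold ≈ 2.5934.
Gain: Δc = 2.5934 − 2.4448 ≈ 0.1486.

Δc ≈ 0.15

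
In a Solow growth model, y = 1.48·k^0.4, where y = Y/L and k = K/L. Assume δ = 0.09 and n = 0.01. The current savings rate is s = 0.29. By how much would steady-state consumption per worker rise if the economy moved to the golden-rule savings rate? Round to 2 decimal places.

Δc ≈ 0.13

Break-even investment rate: n + δ = 0.01 + 0.09 = 0.1.
Current steady state (s = 0.29): k* = (0.29·1.48/0.1)^(1/0.6) ≈ 11.3353, y* = 1.48·11.3353^0.4 ≈ 3.9087, c* = (1−0.29)·3.9087 ≈ 2.7752.
Golden rule sets MPK = n+δ: 0.4·1.48·k^(0.4−1) = 0.1, so k_gold = (0.4·1.48/0.1)^(1/0.6) ≈ 19.3733.
y_gold = 1.48·19.3733^0.4 ≈ 4.8433, c_gold = y_gold − 0.1·k_gold ≈ 2.9060.
Gain: Δc = 2.9060 − 2.7752 ≈ 0.1308.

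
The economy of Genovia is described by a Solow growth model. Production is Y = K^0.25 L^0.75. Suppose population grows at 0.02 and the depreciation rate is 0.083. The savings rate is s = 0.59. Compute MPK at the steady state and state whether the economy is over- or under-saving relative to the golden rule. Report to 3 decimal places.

The effective depreciation rate is n + δ = 0.02 + 0.083 = 0.103.
Steady-state k*: s·k^0.25 = 0.103·k gives k* = (0.59/0.103)^(1/0.75) ≈ 10.2491.
MPK = 0.25·10.2491^(-0.75) ≈ 0.0436.
MPK < n+δ = 0.103, so the economy is dynamically inefficient (over-saving).

over-saving; MPK ≈ 0.044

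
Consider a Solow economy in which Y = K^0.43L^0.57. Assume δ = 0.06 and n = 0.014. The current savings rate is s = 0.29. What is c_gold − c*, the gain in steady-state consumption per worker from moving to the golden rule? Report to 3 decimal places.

Capital per worker breaks even when investment replaces (n + δ)·k; here n + δ = 0.074.
Current steady state (s = 0.29): k* = (0.29/0.074)^(1/0.57) ≈ 10.9810, y* = 10.9810^0.43 ≈ 2.8021, c* = (1−0.29)·2.8021 ≈ 1.9895.
Setting f'(k) = n+δ gives 0.43·k^(0.43−1) = 0.074, hence k_gold = (0.43/0.074)^(1/0.57) ≈ 21.9162.
y_gold = 21.9162^0.43 ≈ 3.7716, c_gold = y_gold − 0.074·k_gold ≈ 2.1498.
Gain: Δc = 2.1498 − 1.9895 ≈ 0.1604.

Δc ≈ 0.160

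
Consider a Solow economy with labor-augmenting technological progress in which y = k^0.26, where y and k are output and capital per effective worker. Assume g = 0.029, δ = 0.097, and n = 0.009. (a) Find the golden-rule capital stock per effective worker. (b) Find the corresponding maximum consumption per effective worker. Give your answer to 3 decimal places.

The effective depreciation rate is n + g + δ = 0.009 + 0.029 + 0.097 = 0.135.
Maximizing c = f(k) − (n+g+δ)·k gives f'(k) = n+g+δ, i.e. 0.26·k^(0.26−1) = 0.135, so k_gold = (0.26/0.135)^(1/0.74) ≈ 2.4246.
y_gold = 2.4246^0.26 ≈ 1.2590; c_gold = y_gold − 0.135·k_gold ≈ 0.9316.

(a) k_gold ≈ 2.425; (b) c_gold ≈ 0.932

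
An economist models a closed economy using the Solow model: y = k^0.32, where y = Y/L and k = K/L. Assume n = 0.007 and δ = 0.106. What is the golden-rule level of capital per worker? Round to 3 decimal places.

k_gold ≈ 4.622

n + δ = 0.007 + 0.106 = 0.113.
Setting f'(k) = n+δ gives 0.32·k^(0.32−1) = 0.113, hence k_gold = (0.32/0.113)^(1/0.68) ≈ 4.6218.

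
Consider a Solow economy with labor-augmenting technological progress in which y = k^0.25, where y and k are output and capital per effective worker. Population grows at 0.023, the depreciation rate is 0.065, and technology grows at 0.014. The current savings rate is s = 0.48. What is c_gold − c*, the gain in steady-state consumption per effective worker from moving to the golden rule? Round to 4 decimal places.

Δc ≈ 0.1398

n + g + δ = 0.023 + 0.014 + 0.065 = 0.102.
Current steady state (s = 0.48): k* = (0.48/0.102)^(1/0.75) ≈ 7.8860, y* = 7.8860^0.25 ≈ 1.6758, c* = (1−0.48)·1.6758 ≈ 0.8714.
Maximizing c = f(k) − (n+g+δ)·k gives f'(k) = n+g+δ, i.e. 0.25·k^(0.25−1) = 0.102, so k_gold = (0.25/0.102)^(1/0.75) ≈ 3.3046.
y_gold = 3.3046^0.25 ≈ 1.3483, c_gold = y_gold − 0.102·k_gold ≈ 1.0112.
Gain: Δc = 1.0112 − 0.8714 ≈ 0.1398.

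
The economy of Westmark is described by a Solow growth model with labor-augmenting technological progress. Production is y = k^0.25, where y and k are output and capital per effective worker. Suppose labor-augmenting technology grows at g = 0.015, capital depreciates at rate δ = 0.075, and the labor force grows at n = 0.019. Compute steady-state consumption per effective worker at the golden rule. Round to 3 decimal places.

n + g + δ = 0.019 + 0.015 + 0.075 = 0.109.
Golden rule sets MPK = n+g+δ: 0.25·k^(0.25−1) = 0.109, so k_gold = (0.25/0.109)^(1/0.75) ≈ 3.0247.
y_gold = 3.0247^0.25 ≈ 1.3188.
c_gold = y_gold − (n+g+δ)·k_gold = 1.3188 − 0.109·3.0247 ≈ 0.9891.

c_gold ≈ 0.989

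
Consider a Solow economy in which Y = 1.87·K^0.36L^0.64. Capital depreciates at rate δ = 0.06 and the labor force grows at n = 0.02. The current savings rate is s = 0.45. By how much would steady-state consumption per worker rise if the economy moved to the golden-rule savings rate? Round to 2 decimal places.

Δc ≈ 0.10

The effective depreciation rate is n + δ = 0.02 + 0.06 = 0.08.
Current steady state (s = 0.45): k* = (0.45·1.87/0.08)^(1/0.64) ≈ 39.5202, y* = 1.87·39.5202^0.36 ≈ 7.0258, c* = (1−0.45)·7.0258 ≈ 3.8642.
Golden rule sets MPK = n+δ: 0.36·1.87·k^(0.36−1) = 0.08, so k_gold = (0.36·1.87/0.08)^(1/0.64) ≈ 27.8867.
y_gold = 1.87·27.8867^0.36 ≈ 6.1970, c_gold = y_gold − 0.08·k_gold ≈ 3.9661.
Gain: Δc = 3.9661 − 3.8642 ≈ 0.1019.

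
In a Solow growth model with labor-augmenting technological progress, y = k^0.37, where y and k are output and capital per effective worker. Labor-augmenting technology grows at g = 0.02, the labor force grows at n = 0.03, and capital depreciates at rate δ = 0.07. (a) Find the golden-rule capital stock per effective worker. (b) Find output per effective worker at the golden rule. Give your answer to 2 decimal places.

n + g + δ = 0.03 + 0.02 + 0.07 = 0.12.
At the golden rule the marginal product of capital equals n+g+δ: 0.37·k^(0.37−1) = 0.12. Solving, k_gold = (0.37/0.12)^(1/0.63) ≈ 5.9734.
y_gold = 5.9734^0.37 ≈ 1.9373.

(a) k_gold ≈ 5.97; (b) y_gold ≈ 1.94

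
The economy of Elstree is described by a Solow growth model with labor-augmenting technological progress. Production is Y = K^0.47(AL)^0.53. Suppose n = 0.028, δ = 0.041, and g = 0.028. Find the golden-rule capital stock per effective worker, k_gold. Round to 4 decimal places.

n + g + δ = 0.028 + 0.028 + 0.041 = 0.097.
Golden rule sets MPK = n+g+δ: 0.47·k^(0.47−1) = 0.097, so k_gold = (0.47/0.097)^(1/0.53) ≈ 19.6367.

k_gold ≈ 19.6367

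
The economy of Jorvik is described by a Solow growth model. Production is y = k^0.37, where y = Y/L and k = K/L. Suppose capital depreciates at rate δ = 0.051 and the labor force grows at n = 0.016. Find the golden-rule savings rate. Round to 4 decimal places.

s_gold = 0.3700

n + δ = 0.016 + 0.051 = 0.067.
At the golden rule MPK = n+δ, and in any Cobb-Douglas steady state s = (n+δ)·k/y = MPK·k/y = capital's share 0.37.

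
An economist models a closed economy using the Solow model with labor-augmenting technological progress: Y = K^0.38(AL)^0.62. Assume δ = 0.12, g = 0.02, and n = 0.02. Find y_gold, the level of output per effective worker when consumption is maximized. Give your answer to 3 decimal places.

y_gold ≈ 1.699

n + g + δ = 0.02 + 0.02 + 0.12 = 0.16.
Setting f'(k) = n+g+δ gives 0.38·k^(0.38−1) = 0.16, hence k_gold = (0.38/0.16)^(1/0.62) ≈ 4.0356.
Output: y_gold = k_gold^0.38 = 4.0356^0.38 ≈ 1.6992.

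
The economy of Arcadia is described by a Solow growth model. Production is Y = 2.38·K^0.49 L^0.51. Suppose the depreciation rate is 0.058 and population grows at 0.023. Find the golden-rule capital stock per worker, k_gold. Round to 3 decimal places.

Capital per worker breaks even when investment replaces (n + δ)·k; here n + δ = 0.081.
Golden rule sets MPK = n+δ: 0.49·2.38·k^(0.49−1) = 0.081, so k_gold = (0.49·2.38/0.081)^(1/0.51) ≈ 186.7037.

k_gold ≈ 186.704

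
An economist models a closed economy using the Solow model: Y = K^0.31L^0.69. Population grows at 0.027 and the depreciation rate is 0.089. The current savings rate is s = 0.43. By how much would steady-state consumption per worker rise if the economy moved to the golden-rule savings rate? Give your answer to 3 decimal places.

Δc ≈ 0.046

Capital per worker breaks even when investment replaces (n + δ)·k; here n + δ = 0.116.
Current steady state (s = 0.43): k* = (0.43/0.116)^(1/0.69) ≈ 6.6781, y* = 6.6781^0.31 ≈ 1.8015, c* = (1−0.43)·1.8015 ≈ 1.0269.
Setting f'(k) = n+δ gives 0.31·k^(0.31−1) = 0.116, hence k_gold = (0.31/0.116)^(1/0.69) ≈ 4.1562.
y_gold = 4.1562^0.31 ≈ 1.5552, c_gold = y_gold − 0.116·k_gold ≈ 1.0731.
Gain: Δc = 1.0731 − 1.0269 ≈ 0.0462.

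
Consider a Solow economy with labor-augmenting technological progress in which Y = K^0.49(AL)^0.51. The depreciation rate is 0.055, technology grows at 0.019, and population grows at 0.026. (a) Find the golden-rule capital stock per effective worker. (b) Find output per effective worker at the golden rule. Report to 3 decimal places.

The effective depreciation rate is n + g + δ = 0.026 + 0.019 + 0.055 = 0.1.
At the golden rule the marginal product of capital equals n+g+δ: 0.49·k^(0.49−1) = 0.1. Solving, k_gold = (0.49/0.1)^(1/0.51) ≈ 22.5593.
y_gold = 22.5593^0.49 ≈ 4.6039.

(a) k_gold ≈ 22.559; (b) y_gold ≈ 4.604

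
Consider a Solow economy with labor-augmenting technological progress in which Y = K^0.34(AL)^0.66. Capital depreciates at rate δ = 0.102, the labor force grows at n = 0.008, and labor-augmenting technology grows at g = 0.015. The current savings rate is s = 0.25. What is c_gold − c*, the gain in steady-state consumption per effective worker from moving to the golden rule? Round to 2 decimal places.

n + g + δ = 0.008 + 0.015 + 0.102 = 0.125.
Current steady state (s = 0.25): k* = (0.25/0.125)^(1/0.66) ≈ 2.8583, y* = 2.8583^0.34 ≈ 1.4291, c* = (1−0.25)·1.4291 ≈ 1.0719.
At the golden rule the marginal product of capital equals n+g+δ: 0.34·k^(0.34−1) = 0.125. Solving, k_gold = (0.34/0.125)^(1/0.66) ≈ 4.5545.
y_gold = 4.5545^0.34 ≈ 1.6744, c_gold = y_gold − 0.125·k_gold ≈ 1.1051.
Gain: Δc = 1.1051 − 1.0719 ≈ 0.0333.

Δc ≈ 0.03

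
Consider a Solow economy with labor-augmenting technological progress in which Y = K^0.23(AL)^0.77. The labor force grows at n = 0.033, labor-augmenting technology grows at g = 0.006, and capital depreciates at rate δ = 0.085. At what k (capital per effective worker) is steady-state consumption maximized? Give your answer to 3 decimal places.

k_gold ≈ 2.231

n + g + δ = 0.033 + 0.006 + 0.085 = 0.124.
Golden rule sets MPK = n+g+δ: 0.23·k^(0.23−1) = 0.124, so k_gold = (0.23/0.124)^(1/0.77) ≈ 2.2307.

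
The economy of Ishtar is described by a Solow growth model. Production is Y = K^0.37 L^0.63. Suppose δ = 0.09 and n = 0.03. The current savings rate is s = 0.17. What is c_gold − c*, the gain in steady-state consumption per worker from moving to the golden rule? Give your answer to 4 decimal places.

Capital per worker breaks even when investment replaces (n + δ)·k; here n + δ = 0.12.
Current steady state (s = 0.17): k* = (0.17/0.12)^(1/0.63) ≈ 1.7382, y* = 1.7382^0.37 ≈ 1.2270, c* = (1−0.17)·1.2270 ≈ 1.0184.
At the golden rule the marginal product of capital equals n+δ: 0.37·k^(0.37−1) = 0.12. Solving, k_gold = (0.37/0.12)^(1/0.63) ≈ 5.9734.
y_gold = 5.9734^0.37 ≈ 1.9373, c_gold = y_gold − 0.12·k_gold ≈ 1.2205.
Gain: Δc = 1.2205 − 1.0184 ≈ 0.2021.

Δc ≈ 0.2021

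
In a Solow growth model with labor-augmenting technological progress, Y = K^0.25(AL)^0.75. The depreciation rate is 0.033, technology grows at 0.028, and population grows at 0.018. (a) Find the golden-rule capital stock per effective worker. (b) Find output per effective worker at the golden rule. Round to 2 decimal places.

Capital per effective worker breaks even when investment replaces (n + g + δ)·k; here n + g + δ = 0.079.
Golden rule sets MPK = n+g+δ: 0.25·k^(0.25−1) = 0.079, so k_gold = (0.25/0.079)^(1/0.75) ≈ 4.6461.
y_gold = 4.6461^0.25 ≈ 1.4682.

(a) k_gold ≈ 4.65; (b) y_gold ≈ 1.47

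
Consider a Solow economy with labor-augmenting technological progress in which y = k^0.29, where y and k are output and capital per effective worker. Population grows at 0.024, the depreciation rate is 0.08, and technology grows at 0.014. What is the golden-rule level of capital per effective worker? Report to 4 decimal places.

Break-even investment rate: n + g + δ = 0.024 + 0.014 + 0.08 = 0.118.
At the golden rule the marginal product of capital equals n+g+δ: 0.29·k^(0.29−1) = 0.118. Solving, k_gold = (0.29/0.118)^(1/0.71) ≈ 3.5483.

k_gold ≈ 3.5483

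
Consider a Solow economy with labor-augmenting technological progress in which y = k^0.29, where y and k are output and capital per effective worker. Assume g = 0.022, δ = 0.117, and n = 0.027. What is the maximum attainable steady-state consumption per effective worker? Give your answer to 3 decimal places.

n + g + δ = 0.027 + 0.022 + 0.117 = 0.166.
Golden rule sets MPK = n+g+δ: 0.29·k^(0.29−1) = 0.166, so k_gold = (0.29/0.166)^(1/0.71) ≈ 2.1941.
y_gold = 2.1941^0.29 ≈ 1.2559.
c_gold = y_gold − (n+g+δ)·k_gold = 1.2559 − 0.166·2.1941 ≈ 0.8917.

c_gold ≈ 0.892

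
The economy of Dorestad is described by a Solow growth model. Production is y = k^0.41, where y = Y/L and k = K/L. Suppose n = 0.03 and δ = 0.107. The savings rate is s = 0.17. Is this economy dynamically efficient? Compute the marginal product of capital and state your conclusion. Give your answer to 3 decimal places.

n + δ = 0.03 + 0.107 = 0.137.
Steady-state k*: s·k^0.41 = 0.137·k gives k* = (0.17/0.137)^(1/0.59) ≈ 1.4417.
MPK = 0.41·1.4417^(-0.59) ≈ 0.3304.
MPK > n+δ = 0.137, so the economy is dynamically efficient (under-saving).

dynamically efficient; MPK ≈ 0.330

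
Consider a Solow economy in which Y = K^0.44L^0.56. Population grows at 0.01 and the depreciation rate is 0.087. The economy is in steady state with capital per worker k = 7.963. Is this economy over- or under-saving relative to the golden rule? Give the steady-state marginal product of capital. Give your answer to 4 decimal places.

Capital per worker breaks even when investment replaces (n + δ)·k; here n + δ = 0.097.
MPK = 0.44·k^(0.44−1) = 0.44·7.963^(-0.56) ≈ 0.1377.
MPK > 0.097, so the economy is dynamically efficient (under-saving).

under-saving; MPK ≈ 0.1377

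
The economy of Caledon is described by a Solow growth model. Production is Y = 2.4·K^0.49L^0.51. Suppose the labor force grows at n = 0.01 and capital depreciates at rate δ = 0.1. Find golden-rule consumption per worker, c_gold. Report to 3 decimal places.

c_gold ≈ 11.925

The effective depreciation rate is n + δ = 0.01 + 0.1 = 0.11.
Setting f'(k) = n+δ gives 0.49·2.4·k^(0.49−1) = 0.11, hence k_gold = (0.49·2.4/0.11)^(1/0.51) ≈ 104.1540.
y_gold = 2.4·104.1540^0.49 ≈ 23.3815.
c_gold = y_gold − (n+δ)·k_gold = 23.3815 − 0.11·104.1540 ≈ 11.9246.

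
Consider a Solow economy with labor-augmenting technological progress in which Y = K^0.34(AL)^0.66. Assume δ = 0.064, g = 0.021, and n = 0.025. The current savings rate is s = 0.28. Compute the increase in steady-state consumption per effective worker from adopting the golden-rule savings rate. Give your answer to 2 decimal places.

Δc ≈ 0.02

The effective depreciation rate is n + g + δ = 0.025 + 0.021 + 0.064 = 0.11.
Current steady state (s = 0.28): k* = (0.28/0.11)^(1/0.66) ≈ 4.1190, y* = 4.1190^0.34 ≈ 1.6182, c* = (1−0.28)·1.6182 ≈ 1.1651.
At the golden rule the marginal product of capital equals n+g+δ: 0.34·k^(0.34−1) = 0.11. Solving, k_gold = (0.34/0.11)^(1/0.66) ≈ 5.5278.
y_gold = 5.5278^0.34 ≈ 1.7884, c_gold = y_gold − 0.11·k_gold ≈ 1.1804.
Gain: Δc = 1.1804 − 1.1651 ≈ 0.0153.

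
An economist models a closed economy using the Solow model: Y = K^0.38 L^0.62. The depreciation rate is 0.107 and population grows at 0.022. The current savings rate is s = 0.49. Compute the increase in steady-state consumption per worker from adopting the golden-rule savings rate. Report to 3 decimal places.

Δc ≈ 0.047

Capital per worker breaks even when investment replaces (n + δ)·k; here n + δ = 0.129.
Current steady state (s = 0.49): k* = (0.49/0.129)^(1/0.62) ≈ 8.6069, y* = 8.6069^0.38 ≈ 2.2659, c* = (1−0.49)·2.2659 ≈ 1.1556.
Golden rule sets MPK = n+δ: 0.38·k^(0.38−1) = 0.129, so k_gold = (0.38/0.129)^(1/0.62) ≈ 5.7117.
y_gold = 5.7117^0.38 ≈ 1.9390, c_gold = y_gold − 0.129·k_gold ≈ 1.2022.
Gain: Δc = 1.2022 − 1.1556 ≈ 0.0465.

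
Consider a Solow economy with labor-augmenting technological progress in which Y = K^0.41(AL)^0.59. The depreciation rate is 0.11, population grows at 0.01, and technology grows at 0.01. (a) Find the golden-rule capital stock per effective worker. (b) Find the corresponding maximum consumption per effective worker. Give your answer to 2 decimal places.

The effective depreciation rate is n + g + δ = 0.01 + 0.01 + 0.11 = 0.13.
Golden rule sets MPK = n+g+δ: 0.41·k^(0.41−1) = 0.13, so k_gold = (0.41/0.13)^(1/0.59) ≈ 7.0064.
y_gold = 7.0064^0.41 ≈ 2.2215; c_gold = y_gold − 0.13·k_gold ≈ 1.3107.

(a) k_gold ≈ 7.01; (b) c_gold ≈ 1.31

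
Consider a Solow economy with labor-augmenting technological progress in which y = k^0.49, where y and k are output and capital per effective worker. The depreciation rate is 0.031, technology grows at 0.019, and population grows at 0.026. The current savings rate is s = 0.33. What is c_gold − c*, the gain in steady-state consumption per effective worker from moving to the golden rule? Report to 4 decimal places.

Break-even investment rate: n + g + δ = 0.026 + 0.019 + 0.031 = 0.076.
Current steady state (s = 0.33): k* = (0.33/0.076)^(1/0.51) ≈ 17.7989, y* = 17.7989^0.49 ≈ 4.0991, c* = (1−0.33)·4.0991 ≈ 2.7464.
Setting f'(k) = n+g+δ gives 0.49·k^(0.49−1) = 0.076, hence k_gold = (0.49/0.076)^(1/0.51) ≈ 38.6389.
y_gold = 38.6389^0.49 ≈ 5.9930, c_gold = y_gold − 0.076·k_gold ≈ 3.0564.
Gain: Δc = 3.0564 − 2.7464 ≈ 0.3100.

Δc ≈ 0.3100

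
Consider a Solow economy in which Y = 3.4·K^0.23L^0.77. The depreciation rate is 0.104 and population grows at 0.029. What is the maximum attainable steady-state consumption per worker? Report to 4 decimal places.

The effective depreciation rate is n + δ = 0.029 + 0.104 = 0.133.
At the golden rule the marginal product of capital equals n+δ: 0.23·3.4·k^(0.23−1) = 0.133. Solving, k_gold = (0.23·3.4/0.133)^(1/0.77) ≈ 9.9807.
y_gold = 3.4·9.9807^0.23 ≈ 5.7715.
c_gold = y_gold − (n+δ)·k_gold = 5.7715 − 0.133·9.9807 ≈ 4.4440.

c_gold ≈ 4.4440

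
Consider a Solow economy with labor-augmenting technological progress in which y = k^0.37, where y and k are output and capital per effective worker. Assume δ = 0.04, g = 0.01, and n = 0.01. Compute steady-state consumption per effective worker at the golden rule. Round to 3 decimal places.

c_gold ≈ 1.834

Capital per effective worker breaks even when investment replaces (n + g + δ)·k; here n + g + δ = 0.06.
Setting f'(k) = n+g+δ gives 0.37·k^(0.37−1) = 0.06, hence k_gold = (0.37/0.06)^(1/0.63) ≈ 17.9493.
y_gold = 17.9493^0.37 ≈ 2.9107.
c_gold = y_gold − (n+g+δ)·k_gold = 2.9107 − 0.06·17.9493 ≈ 1.8337.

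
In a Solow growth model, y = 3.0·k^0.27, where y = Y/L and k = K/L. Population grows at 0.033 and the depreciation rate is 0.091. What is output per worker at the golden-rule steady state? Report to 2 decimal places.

y_gold ≈ 6.01

Capital per worker breaks even when investment replaces (n + δ)·k; here n + δ = 0.124.
Maximizing c = f(k) − (n+δ)·k gives f'(k) = n+δ, i.e. 0.27·3.0·k^(0.27−1) = 0.124, so k_gold = (0.27·3.0/0.124)^(1/0.73) ≈ 13.0775.
Output: y_gold = 3.0·k_gold^0.27 = 3.0·13.0775^0.27 ≈ 6.0060.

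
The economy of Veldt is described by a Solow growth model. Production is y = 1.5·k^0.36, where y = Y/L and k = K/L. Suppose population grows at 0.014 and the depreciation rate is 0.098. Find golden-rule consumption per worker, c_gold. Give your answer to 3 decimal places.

n + δ = 0.014 + 0.098 = 0.112.
At the golden rule the marginal product of capital equals n+δ: 0.36·1.5·k^(0.36−1) = 0.112. Solving, k_gold = (0.36·1.5/0.112)^(1/0.64) ≈ 11.6805.
y_gold = 1.5·11.6805^0.36 ≈ 3.6339.
c_gold = y_gold − (n+δ)·k_gold = 3.6339 − 0.112·11.6805 ≈ 2.3257.

c_gold ≈ 2.326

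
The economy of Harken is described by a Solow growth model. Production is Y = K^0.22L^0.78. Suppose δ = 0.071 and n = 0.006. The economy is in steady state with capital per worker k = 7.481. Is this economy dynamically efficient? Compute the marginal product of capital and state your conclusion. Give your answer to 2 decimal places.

dynamically inefficient; MPK ≈ 0.05

The effective depreciation rate is n + δ = 0.006 + 0.071 = 0.077.
MPK = 0.22·k^(0.22−1) = 0.22·7.481^(-0.78) ≈ 0.0458.
MPK < 0.077, so the economy is dynamically inefficient (over-saving).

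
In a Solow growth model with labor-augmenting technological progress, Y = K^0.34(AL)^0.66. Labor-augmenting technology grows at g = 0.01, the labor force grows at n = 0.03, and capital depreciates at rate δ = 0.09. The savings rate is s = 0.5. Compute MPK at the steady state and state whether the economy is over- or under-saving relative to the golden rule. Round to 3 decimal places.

n + g + δ = 0.03 + 0.01 + 0.09 = 0.13.
Steady-state k*: s·k^0.34 = 0.13·k gives k* = (0.5/0.13)^(1/0.66) ≈ 7.6985.
MPK = 0.34·7.6985^(-0.66) ≈ 0.0884.
MPK < n+g+δ = 0.13, so the economy is dynamically inefficient (over-saving).

over-saving; MPK ≈ 0.088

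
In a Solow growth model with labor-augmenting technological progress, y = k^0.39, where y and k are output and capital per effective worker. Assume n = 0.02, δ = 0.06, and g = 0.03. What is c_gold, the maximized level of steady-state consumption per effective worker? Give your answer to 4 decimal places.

n + g + δ = 0.02 + 0.03 + 0.06 = 0.11.
Setting f'(k) = n+g+δ gives 0.39·k^(0.39−1) = 0.11, hence k_gold = (0.39/0.11)^(1/0.61) ≈ 7.9635.
y_gold = 7.9635^0.39 ≈ 2.2461.
c_gold = y_gold − (n+g+δ)·k_gold = 2.2461 − 0.11·7.9635 ≈ 1.3701.

c_gold ≈ 1.3701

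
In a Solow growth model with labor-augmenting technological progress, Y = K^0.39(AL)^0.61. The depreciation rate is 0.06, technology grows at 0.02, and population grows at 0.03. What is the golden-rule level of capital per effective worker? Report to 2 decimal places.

k_gold ≈ 7.96

Capital per effective worker breaks even when investment replaces (n + g + δ)·k; here n + g + δ = 0.11.
Maximizing c = f(k) − (n+g+δ)·k gives f'(k) = n+g+δ, i.e. 0.39·k^(0.39−1) = 0.11, so k_gold = (0.39/0.11)^(1/0.61) ≈ 7.9635.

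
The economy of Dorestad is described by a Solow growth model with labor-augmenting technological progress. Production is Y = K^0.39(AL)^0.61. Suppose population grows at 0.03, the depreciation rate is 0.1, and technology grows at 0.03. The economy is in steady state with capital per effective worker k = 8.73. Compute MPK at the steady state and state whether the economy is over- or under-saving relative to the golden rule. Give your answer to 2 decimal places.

The effective depreciation rate is n + g + δ = 0.03 + 0.03 + 0.1 = 0.16.
MPK = 0.39·k^(0.39−1) = 0.39·8.73^(-0.61) ≈ 0.1040.
MPK < 0.16, so the economy is dynamically inefficient (over-saving).

over-saving; MPK ≈ 0.10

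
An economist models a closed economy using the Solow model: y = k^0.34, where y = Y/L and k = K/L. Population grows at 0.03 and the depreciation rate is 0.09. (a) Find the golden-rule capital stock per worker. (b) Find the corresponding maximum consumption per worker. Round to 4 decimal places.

Break-even investment rate: n + δ = 0.03 + 0.09 = 0.12.
Maximizing c = f(k) − (n+δ)·k gives f'(k) = n+δ, i.e. 0.34·k^(0.34−1) = 0.12, so k_gold = (0.34/0.12)^(1/0.66) ≈ 4.8451.
y_gold = 4.8451^0.34 ≈ 1.7100; c_gold = y_gold − 0.12·k_gold ≈ 1.1286.

(a) k_gold ≈ 4.8451; (b) c_gold ≈ 1.1286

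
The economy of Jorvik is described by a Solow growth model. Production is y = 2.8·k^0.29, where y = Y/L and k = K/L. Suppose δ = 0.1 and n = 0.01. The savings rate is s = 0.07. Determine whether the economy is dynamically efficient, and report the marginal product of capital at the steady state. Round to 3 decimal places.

The effective depreciation rate is n + δ = 0.01 + 0.1 = 0.11.
Steady-state k*: s·A·k^0.29 = 0.11·k gives k* = (0.07·2.8/0.11)^(1/0.71) ≈ 2.2559.
MPK = 0.29·2.8·2.2559^(-0.71) ≈ 0.4557.
MPK > n+δ = 0.11, so the economy is dynamically efficient (under-saving).

dynamically efficient; MPK ≈ 0.456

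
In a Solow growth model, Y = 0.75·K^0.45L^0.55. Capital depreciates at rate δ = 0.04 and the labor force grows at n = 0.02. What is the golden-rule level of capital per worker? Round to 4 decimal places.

k_gold ≈ 23.1132

Capital per worker breaks even when investment replaces (n + δ)·k; here n + δ = 0.06.
Maximizing c = f(k) − (n+δ)·k gives f'(k) = n+δ, i.e. 0.45·0.75·k^(0.45−1) = 0.06, so k_gold = (0.45·0.75/0.06)^(1/0.55) ≈ 23.1132.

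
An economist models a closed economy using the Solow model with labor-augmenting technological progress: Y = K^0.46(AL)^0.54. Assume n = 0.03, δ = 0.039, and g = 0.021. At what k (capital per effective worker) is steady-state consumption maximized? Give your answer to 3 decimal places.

Capital per effective worker breaks even when investment replaces (n + g + δ)·k; here n + g + δ = 0.09.
Maximizing c = f(k) − (n+g+δ)·k gives f'(k) = n+g+δ, i.e. 0.46·k^(0.46−1) = 0.09, so k_gold = (0.46/0.09)^(1/0.54) ≈ 20.5147.

k_gold ≈ 20.515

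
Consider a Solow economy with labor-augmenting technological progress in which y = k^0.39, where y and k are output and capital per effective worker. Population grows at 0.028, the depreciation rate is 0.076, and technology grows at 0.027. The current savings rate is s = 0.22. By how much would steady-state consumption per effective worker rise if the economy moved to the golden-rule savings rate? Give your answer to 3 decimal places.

Break-even investment rate: n + g + δ = 0.028 + 0.027 + 0.076 = 0.131.
Current steady state (s = 0.22): k* = (0.22/0.131)^(1/0.61) ≈ 2.3394, y* = 2.3394^0.39 ≈ 1.3930, c* = (1−0.22)·1.3930 ≈ 1.0865.
Maximizing c = f(k) − (n+g+δ)·k gives f'(k) = n+g+δ, i.e. 0.39·k^(0.39−1) = 0.131, so k_gold = (0.39/0.131)^(1/0.61) ≈ 5.9801.
y_gold = 5.9801^0.39 ≈ 2.0087, c_gold = y_gold − 0.131·k_gold ≈ 1.2253.
Gain: Δc = 1.2253 − 1.0865 ≈ 0.1388.

Δc ≈ 0.139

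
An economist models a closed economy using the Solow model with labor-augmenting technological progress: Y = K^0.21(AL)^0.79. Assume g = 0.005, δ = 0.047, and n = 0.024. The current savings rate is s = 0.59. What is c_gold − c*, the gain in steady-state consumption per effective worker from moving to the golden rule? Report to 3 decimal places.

n + g + δ = 0.024 + 0.005 + 0.047 = 0.076.
Current steady state (s = 0.59): k* = (0.59/0.076)^(1/0.79) ≈ 13.3854, y* = 13.3854^0.21 ≈ 1.7242, c* = (1−0.59)·1.7242 ≈ 0.7069.
Setting f'(k) = n+g+δ gives 0.21·k^(0.21−1) = 0.076, hence k_gold = (0.21/0.076)^(1/0.79) ≈ 3.6203.
y_gold = 3.6203^0.21 ≈ 1.3102, c_gold = y_gold − 0.076·k_gold ≈ 1.0351.
Gain: Δc = 1.0351 − 0.7069 ≈ 0.3281.

Δc ≈ 0.328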